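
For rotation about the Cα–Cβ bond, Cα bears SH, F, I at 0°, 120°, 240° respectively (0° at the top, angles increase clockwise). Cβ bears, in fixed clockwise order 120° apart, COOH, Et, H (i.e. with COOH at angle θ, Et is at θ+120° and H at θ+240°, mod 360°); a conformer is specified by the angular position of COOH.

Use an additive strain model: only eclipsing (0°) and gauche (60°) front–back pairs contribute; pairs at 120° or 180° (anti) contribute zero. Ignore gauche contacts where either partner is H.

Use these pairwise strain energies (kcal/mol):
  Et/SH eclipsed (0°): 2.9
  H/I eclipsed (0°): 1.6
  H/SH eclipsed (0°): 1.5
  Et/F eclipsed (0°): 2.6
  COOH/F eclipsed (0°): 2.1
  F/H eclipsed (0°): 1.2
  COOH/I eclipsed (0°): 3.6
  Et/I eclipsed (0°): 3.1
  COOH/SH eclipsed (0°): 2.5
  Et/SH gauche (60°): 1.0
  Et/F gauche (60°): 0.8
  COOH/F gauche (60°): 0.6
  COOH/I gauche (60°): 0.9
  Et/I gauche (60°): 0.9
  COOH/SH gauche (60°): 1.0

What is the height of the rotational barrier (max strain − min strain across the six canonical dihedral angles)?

COOH at 0° (eclipsed): SH(0°)/COOH(0°) eclipsed 2.5; F(120°)/Et(120°) eclipsed 2.6; I(240°)/H(240°) eclipsed 1.6 → 6.7 kcal/mol.
COOH at 60° (staggered): SH(0°)/COOH(60°) gauche 1.0; F(120°)/COOH(60°) gauche 0.6; F(120°)/Et(180°) gauche 0.8; I(240°)/Et(180°) gauche 0.9 → 3.3 kcal/mol.
COOH at 120° (eclipsed): SH(0°)/H(0°) eclipsed 1.5; F(120°)/COOH(120°) eclipsed 2.1; I(240°)/Et(240°) eclipsed 3.1 → 6.7 kcal/mol.
COOH at 180° (staggered): SH(0°)/Et(300°) gauche 1.0; F(120°)/COOH(180°) gauche 0.6; I(240°)/COOH(180°) gauche 0.9; I(240°)/Et(300°) gauche 0.9 → 3.4 kcal/mol.
COOH at 240° (eclipsed): SH(0°)/Et(0°) eclipsed 2.9; F(120°)/H(120°) eclipsed 1.2; I(240°)/COOH(240°) eclipsed 3.6 → 7.7 kcal/mol.
COOH at 300° (staggered): SH(0°)/COOH(300°) gauche 1.0; SH(0°)/Et(60°) gauche 1.0; F(120°)/Et(60°) gauche 0.8; I(240°)/COOH(300°) gauche 0.9 → 3.7 kcal/mol.
Max at 240° (7.7 kcal/mol), min at 60° (3.3 kcal/mol); barrier = 4.4 kcal/mol.

4.4 kcal/mol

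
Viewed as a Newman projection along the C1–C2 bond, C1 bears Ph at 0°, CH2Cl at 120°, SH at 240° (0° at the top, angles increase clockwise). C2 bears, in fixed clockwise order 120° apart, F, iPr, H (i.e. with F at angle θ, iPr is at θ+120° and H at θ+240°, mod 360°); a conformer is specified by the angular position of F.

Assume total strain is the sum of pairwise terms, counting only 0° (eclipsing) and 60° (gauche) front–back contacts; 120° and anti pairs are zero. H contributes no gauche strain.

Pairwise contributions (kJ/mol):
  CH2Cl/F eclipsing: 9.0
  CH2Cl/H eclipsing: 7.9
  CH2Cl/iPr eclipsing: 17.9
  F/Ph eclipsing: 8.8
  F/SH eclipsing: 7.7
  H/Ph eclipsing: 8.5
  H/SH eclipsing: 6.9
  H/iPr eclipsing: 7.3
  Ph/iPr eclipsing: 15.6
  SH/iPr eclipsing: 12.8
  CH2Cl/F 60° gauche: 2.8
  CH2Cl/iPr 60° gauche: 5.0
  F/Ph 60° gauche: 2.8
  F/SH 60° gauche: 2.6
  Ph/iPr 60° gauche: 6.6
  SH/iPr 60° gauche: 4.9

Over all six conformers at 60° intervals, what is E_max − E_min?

18.1 kJ/mol

F at 0° is eclipsed. Ph at 0° is eclipsed with F at 0° (8.8); CH2Cl at 120° is eclipsed with iPr at 120° (17.9); SH at 240° is eclipsed with H at 240° (6.9). Total 33.6 kJ/mol.
F at 60° is staggered. Ph at 0° is gauche with F at 60° (2.8); CH2Cl at 120° is gauche with F at 60° (2.8); CH2Cl at 120° is gauche with iPr at 180° (5.0); SH at 240° is gauche with iPr at 180° (4.9). Total 15.5 kJ/mol.
F at 120° is eclipsed. Ph at 0° is eclipsed with H at 0° (8.5); CH2Cl at 120° is eclipsed with F at 120° (9.0); SH at 240° is eclipsed with iPr at 240° (12.8). Total 30.3 kJ/mol.
F at 180° is staggered. Ph at 0° is gauche with iPr at 300° (6.6); CH2Cl at 120° is gauche with F at 180° (2.8); SH at 240° is gauche with F at 180° (2.6); SH at 240° is gauche with iPr at 300° (4.9). Total 16.9 kJ/mol.
F at 240° is eclipsed. Ph at 0° is eclipsed with iPr at 0° (15.6); CH2Cl at 120° is eclipsed with H at 120° (7.9); SH at 240° is eclipsed with F at 240° (7.7). Total 31.2 kJ/mol.
F at 300° is staggered. Ph at 0° is gauche with F at 300° (2.8); Ph at 0° is gauche with iPr at 60° (6.6); CH2Cl at 120° is gauche with iPr at 60° (5.0); SH at 240° is gauche with F at 300° (2.6). Total 17.0 kJ/mol.
Max at 0° (33.6 kJ/mol), min at 60° (15.5 kJ/mol); barrier = 18.1 kJ/mol.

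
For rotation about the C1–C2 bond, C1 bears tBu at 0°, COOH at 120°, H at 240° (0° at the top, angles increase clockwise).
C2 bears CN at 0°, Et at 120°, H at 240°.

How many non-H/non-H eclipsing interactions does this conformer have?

Non-H eclipsing pairs: tBu(0°)/CN(0°); COOH(120°)/Et(120°) — 2 interactions.

2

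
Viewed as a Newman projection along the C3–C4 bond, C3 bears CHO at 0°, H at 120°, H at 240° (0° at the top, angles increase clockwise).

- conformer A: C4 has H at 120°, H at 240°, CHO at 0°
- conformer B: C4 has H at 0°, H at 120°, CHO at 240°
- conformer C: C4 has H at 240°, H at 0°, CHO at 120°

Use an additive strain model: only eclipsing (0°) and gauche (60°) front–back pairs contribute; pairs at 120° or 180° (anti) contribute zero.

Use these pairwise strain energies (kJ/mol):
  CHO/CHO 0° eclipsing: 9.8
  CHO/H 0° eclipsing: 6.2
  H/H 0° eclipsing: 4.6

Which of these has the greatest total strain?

A (eclipsed): CHO(0°)/CHO(0°) eclipsed 9.8; H(120°)/H(120°) eclipsed 4.6; H(240°)/H(240°) eclipsed 4.6 → 19.0 kJ/mol.
B (eclipsed): CHO(0°)/H(0°) eclipsed 6.2; H(120°)/H(120°) eclipsed 4.6; H(240°)/CHO(240°) eclipsed 6.2 → 17.0 kJ/mol.
C (eclipsed): CHO(0°)/H(0°) eclipsed 6.2; H(120°)/CHO(120°) eclipsed 6.2; H(240°)/H(240°) eclipsed 4.6 → 17.0 kJ/mol.
A has the highest total (19.0 kJ/mol).

A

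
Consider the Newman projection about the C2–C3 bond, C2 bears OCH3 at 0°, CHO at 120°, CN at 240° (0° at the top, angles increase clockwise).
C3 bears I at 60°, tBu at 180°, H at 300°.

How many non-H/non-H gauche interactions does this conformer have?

Non-H gauche pairs: OCH3(0°)/I(60°); CHO(120°)/I(60°); CHO(120°)/tBu(180°); CN(240°)/tBu(180°) — 4 interactions.

4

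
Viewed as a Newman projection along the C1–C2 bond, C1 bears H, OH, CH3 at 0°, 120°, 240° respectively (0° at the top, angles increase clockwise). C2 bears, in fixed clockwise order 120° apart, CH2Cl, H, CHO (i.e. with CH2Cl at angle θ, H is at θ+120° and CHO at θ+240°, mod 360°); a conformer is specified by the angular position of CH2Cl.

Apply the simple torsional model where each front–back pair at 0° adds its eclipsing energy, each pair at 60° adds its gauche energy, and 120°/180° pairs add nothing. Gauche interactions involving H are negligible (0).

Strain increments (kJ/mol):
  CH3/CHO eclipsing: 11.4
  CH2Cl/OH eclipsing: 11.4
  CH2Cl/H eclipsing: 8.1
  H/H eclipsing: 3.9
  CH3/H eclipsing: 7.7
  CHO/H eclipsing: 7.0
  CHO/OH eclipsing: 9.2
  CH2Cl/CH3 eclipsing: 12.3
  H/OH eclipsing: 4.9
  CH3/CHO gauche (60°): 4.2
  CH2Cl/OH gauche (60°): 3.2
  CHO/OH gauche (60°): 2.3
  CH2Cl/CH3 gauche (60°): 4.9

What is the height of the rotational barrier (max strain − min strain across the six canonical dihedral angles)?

18.7 kJ/mol

CH2Cl at 0° (eclipsed): H(0°)/CH2Cl(0°) eclipsed 8.1; OH(120°)/H(120°) eclipsed 4.9; CH3(240°)/CHO(240°) eclipsed 11.4 → 24.4 kJ/mol.
CH2Cl at 60° (staggered): OH(120°)/CH2Cl(60°) gauche 3.2; CH3(240°)/CHO(300°) gauche 4.2 → 7.4 kJ/mol.
CH2Cl at 120° (eclipsed): H(0°)/CHO(0°) eclipsed 7.0; OH(120°)/CH2Cl(120°) eclipsed 11.4; CH3(240°)/H(240°) eclipsed 7.7 → 26.1 kJ/mol.
CH2Cl at 180° (staggered): OH(120°)/CH2Cl(180°) gauche 3.2; OH(120°)/CHO(60°) gauche 2.3; CH3(240°)/CH2Cl(180°) gauche 4.9 → 10.4 kJ/mol.
CH2Cl at 240° (eclipsed): H(0°)/H(0°) eclipsed 3.9; OH(120°)/CHO(120°) eclipsed 9.2; CH3(240°)/CH2Cl(240°) eclipsed 12.3 → 25.4 kJ/mol.
CH2Cl at 300° (staggered): OH(120°)/CHO(180°) gauche 2.3; CH3(240°)/CH2Cl(300°) gauche 4.9; CH3(240°)/CHO(180°) gauche 4.2 → 11.4 kJ/mol.
Max at 120° (26.1 kJ/mol), min at 60° (7.4 kJ/mol); barrier = 18.7 kJ/mol.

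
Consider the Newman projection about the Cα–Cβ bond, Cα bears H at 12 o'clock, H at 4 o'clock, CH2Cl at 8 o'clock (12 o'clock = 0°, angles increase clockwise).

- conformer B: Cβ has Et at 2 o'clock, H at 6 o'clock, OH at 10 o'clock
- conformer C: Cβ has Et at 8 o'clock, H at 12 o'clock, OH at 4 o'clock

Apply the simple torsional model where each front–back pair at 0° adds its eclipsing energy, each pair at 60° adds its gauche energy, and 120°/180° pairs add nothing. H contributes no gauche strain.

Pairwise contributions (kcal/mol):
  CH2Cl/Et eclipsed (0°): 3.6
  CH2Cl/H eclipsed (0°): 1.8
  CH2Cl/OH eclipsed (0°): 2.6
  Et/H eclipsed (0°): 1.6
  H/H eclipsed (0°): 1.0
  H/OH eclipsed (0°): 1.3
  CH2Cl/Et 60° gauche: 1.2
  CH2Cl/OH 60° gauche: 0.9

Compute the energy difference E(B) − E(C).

B is staggered. CH2Cl at 240° is gauche with OH at 300° (0.9). Total 0.9 kcal/mol.
C is eclipsed. H at 0° is eclipsed with H at 0° (1.0); H at 120° is eclipsed with OH at 120° (1.3); CH2Cl at 240° is eclipsed with Et at 240° (3.6). Total 5.9 kcal/mol.
E(B) − E(C) = 0.9 − 5.9 = -5.0 kcal/mol.

-5.0 kcal/mol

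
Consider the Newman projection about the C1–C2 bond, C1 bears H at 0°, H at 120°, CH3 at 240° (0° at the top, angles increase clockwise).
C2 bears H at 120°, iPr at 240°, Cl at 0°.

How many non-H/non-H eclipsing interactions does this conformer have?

Non-H eclipsing pairs: CH3(240°)/iPr(240°) — 1 interaction.

1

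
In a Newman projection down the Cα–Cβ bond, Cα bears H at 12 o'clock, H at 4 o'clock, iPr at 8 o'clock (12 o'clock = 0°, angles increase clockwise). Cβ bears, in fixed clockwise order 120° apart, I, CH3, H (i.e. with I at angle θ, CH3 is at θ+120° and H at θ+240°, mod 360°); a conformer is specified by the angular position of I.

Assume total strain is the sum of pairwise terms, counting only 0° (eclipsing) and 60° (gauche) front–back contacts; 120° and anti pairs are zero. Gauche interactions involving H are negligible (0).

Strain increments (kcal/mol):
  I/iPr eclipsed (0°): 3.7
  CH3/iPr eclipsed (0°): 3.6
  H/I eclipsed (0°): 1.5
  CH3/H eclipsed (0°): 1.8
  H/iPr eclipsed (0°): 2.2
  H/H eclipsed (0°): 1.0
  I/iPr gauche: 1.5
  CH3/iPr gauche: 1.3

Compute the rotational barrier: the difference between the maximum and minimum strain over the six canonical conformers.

I at 0° is eclipsed. H at 0° is eclipsed with I at 0° (1.5); H at 120° is eclipsed with CH3 at 120° (1.8); iPr at 240° is eclipsed with H at 240° (2.2). Total 5.5 kcal/mol.
I at 60° is staggered. iPr at 240° is gauche with CH3 at 180° (1.3). Total 1.3 kcal/mol.
I at 120° is eclipsed. H at 0° is eclipsed with H at 0° (1.0); H at 120° is eclipsed with I at 120° (1.5); iPr at 240° is eclipsed with CH3 at 240° (3.6). Total 6.1 kcal/mol.
I at 180° is staggered. iPr at 240° is gauche with I at 180° (1.5); iPr at 240° is gauche with CH3 at 300° (1.3). Total 2.8 kcal/mol.
I at 240° is eclipsed. H at 0° is eclipsed with CH3 at 0° (1.8); H at 120° is eclipsed with H at 120° (1.0); iPr at 240° is eclipsed with I at 240° (3.7). Total 6.5 kcal/mol.
I at 300° is staggered. iPr at 240° is gauche with I at 300° (1.5). Total 1.5 kcal/mol.
Max at 240° (6.5 kcal/mol), min at 60° (1.3 kcal/mol); barrier = 5.2 kcal/mol.

5.2 kcal/mol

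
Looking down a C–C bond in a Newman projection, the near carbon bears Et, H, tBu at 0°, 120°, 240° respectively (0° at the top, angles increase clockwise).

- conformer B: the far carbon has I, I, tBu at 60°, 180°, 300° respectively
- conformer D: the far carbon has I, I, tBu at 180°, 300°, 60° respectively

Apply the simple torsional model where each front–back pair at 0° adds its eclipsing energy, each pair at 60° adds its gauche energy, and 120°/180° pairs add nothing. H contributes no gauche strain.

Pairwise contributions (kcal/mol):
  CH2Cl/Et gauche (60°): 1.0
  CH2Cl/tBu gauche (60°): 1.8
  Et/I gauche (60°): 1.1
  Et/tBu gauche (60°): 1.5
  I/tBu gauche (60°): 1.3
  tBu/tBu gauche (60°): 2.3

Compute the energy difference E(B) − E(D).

+1.0 kcal/mol

B (staggered): Et–I gauche, Et–tBu gauche, tBu–I gauche, tBu–tBu gauche; 1.1 + 1.5 + 1.3 + 2.3 = 6.2 kcal/mol.
D (staggered): Et–I gauche, Et–tBu gauche, tBu–I gauche, tBu–I gauche; 1.1 + 1.5 + 1.3 + 1.3 = 5.2 kcal/mol.
E(B) − E(D) = 6.2 − 5.2 = +1.0 kcal/mol.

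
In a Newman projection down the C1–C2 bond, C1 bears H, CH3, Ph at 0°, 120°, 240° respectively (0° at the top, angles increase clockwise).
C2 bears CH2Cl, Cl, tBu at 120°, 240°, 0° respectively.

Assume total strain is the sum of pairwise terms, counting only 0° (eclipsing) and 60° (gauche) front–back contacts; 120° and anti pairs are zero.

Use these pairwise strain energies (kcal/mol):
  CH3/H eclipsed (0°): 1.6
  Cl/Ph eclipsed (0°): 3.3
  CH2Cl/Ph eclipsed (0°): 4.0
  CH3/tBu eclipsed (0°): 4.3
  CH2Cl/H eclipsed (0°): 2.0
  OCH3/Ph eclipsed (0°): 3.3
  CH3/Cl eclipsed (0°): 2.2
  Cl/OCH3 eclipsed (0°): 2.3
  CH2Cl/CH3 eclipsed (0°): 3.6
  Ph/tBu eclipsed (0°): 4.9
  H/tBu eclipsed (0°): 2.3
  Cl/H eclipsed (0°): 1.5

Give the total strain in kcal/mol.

This conformer is eclipsed. H at 0° is eclipsed with tBu at 0° (2.3); CH3 at 120° is eclipsed with CH2Cl at 120° (3.6); Ph at 240° is eclipsed with Cl at 240° (3.3). Total 9.2 kcal/mol.

9.2 kcal/mol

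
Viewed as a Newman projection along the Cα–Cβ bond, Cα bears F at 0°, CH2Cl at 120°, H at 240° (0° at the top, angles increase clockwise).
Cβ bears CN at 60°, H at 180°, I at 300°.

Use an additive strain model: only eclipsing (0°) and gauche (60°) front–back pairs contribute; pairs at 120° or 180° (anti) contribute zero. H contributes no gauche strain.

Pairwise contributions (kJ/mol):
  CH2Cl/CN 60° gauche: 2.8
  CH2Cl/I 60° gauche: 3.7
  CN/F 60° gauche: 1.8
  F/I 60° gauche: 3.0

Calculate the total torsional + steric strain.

This conformer (staggered): F–CN gauche, F–I gauche, CH2Cl–CN gauche; 1.8 + 3.0 + 2.8 = 7.6 kJ/mol.

7.6 kJ/mol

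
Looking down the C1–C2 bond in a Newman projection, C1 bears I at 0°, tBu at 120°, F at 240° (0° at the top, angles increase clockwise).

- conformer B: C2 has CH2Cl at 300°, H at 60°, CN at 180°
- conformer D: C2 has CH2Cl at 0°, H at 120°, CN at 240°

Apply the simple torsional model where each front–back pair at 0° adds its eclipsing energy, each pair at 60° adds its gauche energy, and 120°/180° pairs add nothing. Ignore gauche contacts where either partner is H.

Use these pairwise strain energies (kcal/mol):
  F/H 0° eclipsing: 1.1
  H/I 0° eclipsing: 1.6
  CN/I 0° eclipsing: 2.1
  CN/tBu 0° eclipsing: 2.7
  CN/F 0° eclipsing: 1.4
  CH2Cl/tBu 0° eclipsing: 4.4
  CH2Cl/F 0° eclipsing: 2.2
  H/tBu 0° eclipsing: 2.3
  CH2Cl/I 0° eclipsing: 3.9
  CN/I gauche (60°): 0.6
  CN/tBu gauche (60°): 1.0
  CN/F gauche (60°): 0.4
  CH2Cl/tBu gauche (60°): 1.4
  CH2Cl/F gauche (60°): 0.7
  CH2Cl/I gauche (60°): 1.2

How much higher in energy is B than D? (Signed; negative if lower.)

-4.3 kcal/mol

B (staggered): I(0°)/CH2Cl(300°) gauche 1.2; tBu(120°)/CN(180°) gauche 1.0; F(240°)/CH2Cl(300°) gauche 0.7; F(240°)/CN(180°) gauche 0.4 → 3.3 kcal/mol.
D (eclipsed): I(0°)/CH2Cl(0°) eclipsed 3.9; tBu(120°)/H(120°) eclipsed 2.3; F(240°)/CN(240°) eclipsed 1.4 → 7.6 kcal/mol.
E(B) − E(D) = 3.3 − 7.6 = -4.3 kcal/mol.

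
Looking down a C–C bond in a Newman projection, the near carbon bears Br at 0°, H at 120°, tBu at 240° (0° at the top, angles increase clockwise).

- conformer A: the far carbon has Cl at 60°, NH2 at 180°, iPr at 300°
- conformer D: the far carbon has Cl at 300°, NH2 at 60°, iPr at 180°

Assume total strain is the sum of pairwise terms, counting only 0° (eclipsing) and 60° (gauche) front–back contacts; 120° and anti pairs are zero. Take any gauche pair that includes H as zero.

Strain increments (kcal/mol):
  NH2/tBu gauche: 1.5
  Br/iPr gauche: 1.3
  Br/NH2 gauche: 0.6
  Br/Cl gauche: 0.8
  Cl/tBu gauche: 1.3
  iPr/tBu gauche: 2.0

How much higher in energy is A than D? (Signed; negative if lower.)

A (staggered): Br–Cl gauche, Br–iPr gauche, tBu–NH2 gauche, tBu–iPr gauche; 0.8 + 1.3 + 1.5 + 2.0 = 5.6 kcal/mol.
D (staggered): Br–Cl gauche, Br–NH2 gauche, tBu–Cl gauche, tBu–iPr gauche; 0.8 + 0.6 + 1.3 + 2.0 = 4.7 kcal/mol.
E(A) − E(D) = 5.6 − 4.7 = +0.9 kcal/mol.

+0.9 kcal/mol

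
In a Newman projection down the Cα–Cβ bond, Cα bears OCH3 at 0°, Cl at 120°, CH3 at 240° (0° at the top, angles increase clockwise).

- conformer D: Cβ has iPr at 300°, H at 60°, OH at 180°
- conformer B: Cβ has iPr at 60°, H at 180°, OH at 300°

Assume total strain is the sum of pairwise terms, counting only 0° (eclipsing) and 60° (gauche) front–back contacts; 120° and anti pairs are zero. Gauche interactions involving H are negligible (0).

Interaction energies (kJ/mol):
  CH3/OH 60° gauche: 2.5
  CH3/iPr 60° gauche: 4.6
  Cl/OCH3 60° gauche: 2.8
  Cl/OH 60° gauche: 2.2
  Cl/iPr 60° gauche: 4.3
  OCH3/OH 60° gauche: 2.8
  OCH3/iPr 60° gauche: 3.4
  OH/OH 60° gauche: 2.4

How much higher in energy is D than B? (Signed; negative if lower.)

-0.3 kJ/mol

D is staggered. OCH3 at 0° is gauche with iPr at 300° (3.4); Cl at 120° is gauche with OH at 180° (2.2); CH3 at 240° is gauche with iPr at 300° (4.6); CH3 at 240° is gauche with OH at 180° (2.5). Total 12.7 kJ/mol.
B is staggered. OCH3 at 0° is gauche with iPr at 60° (3.4); OCH3 at 0° is gauche with OH at 300° (2.8); Cl at 120° is gauche with iPr at 60° (4.3); CH3 at 240° is gauche with OH at 300° (2.5). Total 13.0 kJ/mol.
E(D) − E(B) = 12.7 − 13.0 = -0.3 kJ/mol.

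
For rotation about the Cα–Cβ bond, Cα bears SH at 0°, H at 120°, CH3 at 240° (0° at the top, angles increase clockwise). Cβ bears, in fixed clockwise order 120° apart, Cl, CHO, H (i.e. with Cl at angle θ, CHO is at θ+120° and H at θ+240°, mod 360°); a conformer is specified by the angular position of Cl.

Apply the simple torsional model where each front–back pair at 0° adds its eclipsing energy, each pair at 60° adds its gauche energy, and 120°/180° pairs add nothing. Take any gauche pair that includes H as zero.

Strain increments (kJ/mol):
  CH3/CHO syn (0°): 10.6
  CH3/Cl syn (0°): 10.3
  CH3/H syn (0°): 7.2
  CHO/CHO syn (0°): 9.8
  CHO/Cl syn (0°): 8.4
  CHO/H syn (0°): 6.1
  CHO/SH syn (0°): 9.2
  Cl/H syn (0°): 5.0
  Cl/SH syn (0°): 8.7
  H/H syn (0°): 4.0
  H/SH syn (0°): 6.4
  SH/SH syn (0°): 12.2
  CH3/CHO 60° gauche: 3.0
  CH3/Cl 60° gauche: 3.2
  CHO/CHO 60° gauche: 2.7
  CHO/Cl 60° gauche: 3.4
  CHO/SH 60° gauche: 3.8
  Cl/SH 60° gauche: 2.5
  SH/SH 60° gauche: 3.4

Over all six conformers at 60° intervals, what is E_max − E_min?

Cl at 0° (eclipsed): SH(0°)/Cl(0°) eclipsed 8.7; H(120°)/CHO(120°) eclipsed 6.1; CH3(240°)/H(240°) eclipsed 7.2 → 22.0 kJ/mol.
Cl at 60° (staggered): SH(0°)/Cl(60°) gauche 2.5; CH3(240°)/CHO(180°) gauche 3.0 → 5.5 kJ/mol.
Cl at 120° (eclipsed): SH(0°)/H(0°) eclipsed 6.4; H(120°)/Cl(120°) eclipsed 5.0; CH3(240°)/CHO(240°) eclipsed 10.6 → 22.0 kJ/mol.
Cl at 180° (staggered): SH(0°)/CHO(300°) gauche 3.8; CH3(240°)/Cl(180°) gauche 3.2; CH3(240°)/CHO(300°) gauche 3.0 → 10.0 kJ/mol.
Cl at 240° (eclipsed): SH(0°)/CHO(0°) eclipsed 9.2; H(120°)/H(120°) eclipsed 4.0; CH3(240°)/Cl(240°) eclipsed 10.3 → 23.5 kJ/mol.
Cl at 300° (staggered): SH(0°)/Cl(300°) gauche 2.5; SH(0°)/CHO(60°) gauche 3.8; CH3(240°)/Cl(300°) gauche 3.2 → 9.5 kJ/mol.
Max at 240° (23.5 kJ/mol), min at 60° (5.5 kJ/mol); barrier = 18.0 kJ/mol.

18.0 kJ/mol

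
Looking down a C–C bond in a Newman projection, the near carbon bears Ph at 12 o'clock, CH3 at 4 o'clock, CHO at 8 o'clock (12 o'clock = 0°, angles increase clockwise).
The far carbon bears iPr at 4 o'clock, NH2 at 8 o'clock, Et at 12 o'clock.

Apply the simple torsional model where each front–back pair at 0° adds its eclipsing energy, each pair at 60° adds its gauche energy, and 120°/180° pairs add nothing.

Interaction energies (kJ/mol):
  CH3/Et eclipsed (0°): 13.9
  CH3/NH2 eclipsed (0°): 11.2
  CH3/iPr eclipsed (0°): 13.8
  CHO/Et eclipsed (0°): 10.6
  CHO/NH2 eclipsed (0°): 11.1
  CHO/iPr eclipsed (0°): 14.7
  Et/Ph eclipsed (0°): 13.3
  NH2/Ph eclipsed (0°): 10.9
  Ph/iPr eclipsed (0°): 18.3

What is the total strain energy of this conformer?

This conformer (eclipsed): Ph–Et eclipsed, CH3–iPr eclipsed, CHO–NH2 eclipsed; 13.3 + 13.8 + 11.1 = 38.2 kJ/mol.

38.2 kJ/mol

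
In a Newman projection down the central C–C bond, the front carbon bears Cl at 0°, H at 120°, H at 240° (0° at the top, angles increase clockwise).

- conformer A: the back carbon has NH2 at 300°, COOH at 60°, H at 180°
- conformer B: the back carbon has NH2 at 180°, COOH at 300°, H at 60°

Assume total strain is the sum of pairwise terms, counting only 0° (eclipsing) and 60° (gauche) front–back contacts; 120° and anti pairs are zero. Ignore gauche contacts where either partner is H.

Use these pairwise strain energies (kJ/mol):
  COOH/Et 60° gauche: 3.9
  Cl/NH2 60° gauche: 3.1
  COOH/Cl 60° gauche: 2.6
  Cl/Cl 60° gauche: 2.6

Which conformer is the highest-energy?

A (staggered): Cl–NH2 gauche, Cl–COOH gauche; 3.1 + 2.6 = 5.7 kJ/mol.
B (staggered): Cl–COOH gauche; 2.6 = 2.6 kJ/mol.
A has the highest total (5.7 kJ/mol).

A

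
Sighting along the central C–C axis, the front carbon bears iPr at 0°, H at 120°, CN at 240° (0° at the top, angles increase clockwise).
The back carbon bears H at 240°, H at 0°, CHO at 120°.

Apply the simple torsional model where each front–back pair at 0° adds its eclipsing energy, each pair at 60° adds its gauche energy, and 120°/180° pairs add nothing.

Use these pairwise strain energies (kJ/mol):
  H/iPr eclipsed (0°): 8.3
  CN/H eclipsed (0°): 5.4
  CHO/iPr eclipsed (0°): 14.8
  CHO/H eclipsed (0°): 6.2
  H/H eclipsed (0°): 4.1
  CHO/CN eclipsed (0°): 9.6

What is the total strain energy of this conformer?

19.9 kJ/mol

This conformer (eclipsed): iPr(0°)/H(0°) eclipsed 8.3; H(120°)/CHO(120°) eclipsed 6.2; CN(240°)/H(240°) eclipsed 5.4 → 19.9 kJ/mol.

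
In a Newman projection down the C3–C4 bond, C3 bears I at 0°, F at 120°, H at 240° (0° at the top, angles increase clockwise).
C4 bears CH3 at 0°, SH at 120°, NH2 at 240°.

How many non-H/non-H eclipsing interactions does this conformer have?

2

Non-H eclipsing pairs: I(0°)/CH3(0°); F(120°)/SH(120°) — 2 interactions.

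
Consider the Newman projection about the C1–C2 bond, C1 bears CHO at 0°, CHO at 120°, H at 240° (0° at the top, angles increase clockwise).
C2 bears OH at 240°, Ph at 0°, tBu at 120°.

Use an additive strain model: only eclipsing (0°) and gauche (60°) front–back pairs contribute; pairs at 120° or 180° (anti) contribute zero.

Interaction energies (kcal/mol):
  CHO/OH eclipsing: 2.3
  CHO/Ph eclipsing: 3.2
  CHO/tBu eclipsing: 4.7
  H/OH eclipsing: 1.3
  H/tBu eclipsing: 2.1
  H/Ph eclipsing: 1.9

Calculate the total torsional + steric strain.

9.2 kcal/mol

This conformer is eclipsed. CHO at 0° is eclipsed with Ph at 0° (3.2); CHO at 120° is eclipsed with tBu at 120° (4.7); H at 240° is eclipsed with OH at 240° (1.3). Total 9.2 kcal/mol.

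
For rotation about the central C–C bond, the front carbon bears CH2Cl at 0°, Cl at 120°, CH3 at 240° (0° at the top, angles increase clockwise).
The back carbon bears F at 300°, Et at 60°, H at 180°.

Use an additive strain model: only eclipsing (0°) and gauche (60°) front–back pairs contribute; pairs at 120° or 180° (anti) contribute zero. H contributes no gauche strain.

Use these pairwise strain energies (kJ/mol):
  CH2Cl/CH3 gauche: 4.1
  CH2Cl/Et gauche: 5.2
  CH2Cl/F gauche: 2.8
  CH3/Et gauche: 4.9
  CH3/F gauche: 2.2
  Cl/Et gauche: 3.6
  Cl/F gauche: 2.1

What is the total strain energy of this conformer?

13.8 kJ/mol

This conformer is staggered. CH2Cl at 0° is gauche with F at 300° (2.8); CH2Cl at 0° is gauche with Et at 60° (5.2); Cl at 120° is gauche with Et at 60° (3.6); CH3 at 240° is gauche with F at 300° (2.2). Total 13.8 kJ/mol.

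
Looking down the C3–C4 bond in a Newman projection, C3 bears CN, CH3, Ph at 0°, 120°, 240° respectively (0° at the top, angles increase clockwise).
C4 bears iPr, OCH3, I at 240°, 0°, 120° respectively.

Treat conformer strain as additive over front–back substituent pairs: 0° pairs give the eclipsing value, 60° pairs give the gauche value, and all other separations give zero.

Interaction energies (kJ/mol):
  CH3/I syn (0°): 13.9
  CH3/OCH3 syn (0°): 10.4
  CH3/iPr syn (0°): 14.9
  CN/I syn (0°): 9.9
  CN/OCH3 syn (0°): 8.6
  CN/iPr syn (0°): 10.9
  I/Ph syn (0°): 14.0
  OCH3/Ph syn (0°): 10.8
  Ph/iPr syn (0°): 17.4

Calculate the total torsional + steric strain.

This conformer (eclipsed): CN(0°)/OCH3(0°) eclipsed 8.6; CH3(120°)/I(120°) eclipsed 13.9; Ph(240°)/iPr(240°) eclipsed 17.4 → 39.9 kJ/mol.

39.9 kJ/mol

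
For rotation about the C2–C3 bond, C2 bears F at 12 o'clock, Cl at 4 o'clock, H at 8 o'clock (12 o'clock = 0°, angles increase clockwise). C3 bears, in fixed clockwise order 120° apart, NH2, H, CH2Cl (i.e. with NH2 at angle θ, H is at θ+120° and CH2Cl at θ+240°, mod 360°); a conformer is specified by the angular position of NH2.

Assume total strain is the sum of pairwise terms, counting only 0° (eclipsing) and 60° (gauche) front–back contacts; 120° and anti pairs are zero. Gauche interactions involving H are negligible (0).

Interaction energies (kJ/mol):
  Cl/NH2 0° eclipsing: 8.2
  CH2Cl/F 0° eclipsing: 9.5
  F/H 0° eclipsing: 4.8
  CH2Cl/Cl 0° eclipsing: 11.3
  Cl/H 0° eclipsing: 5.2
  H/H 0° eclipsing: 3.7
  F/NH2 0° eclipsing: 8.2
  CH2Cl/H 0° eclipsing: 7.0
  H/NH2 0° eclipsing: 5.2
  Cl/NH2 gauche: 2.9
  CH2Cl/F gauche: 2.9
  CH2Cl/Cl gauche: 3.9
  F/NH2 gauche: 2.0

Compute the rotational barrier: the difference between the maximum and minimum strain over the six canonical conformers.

15.5 kJ/mol

NH2 at 0° (eclipsed): F–NH2 eclipsed, Cl–H eclipsed, H–CH2Cl eclipsed; 8.2 + 5.2 + 7.0 = 20.4 kJ/mol.
NH2 at 60° (staggered): F–NH2 gauche, F–CH2Cl gauche, Cl–NH2 gauche; 2.0 + 2.9 + 2.9 = 7.8 kJ/mol.
NH2 at 120° (eclipsed): F–CH2Cl eclipsed, Cl–NH2 eclipsed, H–H eclipsed; 9.5 + 8.2 + 3.7 = 21.4 kJ/mol.
NH2 at 180° (staggered): F–CH2Cl gauche, Cl–NH2 gauche, Cl–CH2Cl gauche; 2.9 + 2.9 + 3.9 = 9.7 kJ/mol.
NH2 at 240° (eclipsed): F–H eclipsed, Cl–CH2Cl eclipsed, H–NH2 eclipsed; 4.8 + 11.3 + 5.2 = 21.3 kJ/mol.
NH2 at 300° (staggered): F–NH2 gauche, Cl–CH2Cl gauche; 2.0 + 3.9 = 5.9 kJ/mol.
Max at 120° (21.4 kJ/mol), min at 300° (5.9 kJ/mol); barrier = 15.5 kJ/mol.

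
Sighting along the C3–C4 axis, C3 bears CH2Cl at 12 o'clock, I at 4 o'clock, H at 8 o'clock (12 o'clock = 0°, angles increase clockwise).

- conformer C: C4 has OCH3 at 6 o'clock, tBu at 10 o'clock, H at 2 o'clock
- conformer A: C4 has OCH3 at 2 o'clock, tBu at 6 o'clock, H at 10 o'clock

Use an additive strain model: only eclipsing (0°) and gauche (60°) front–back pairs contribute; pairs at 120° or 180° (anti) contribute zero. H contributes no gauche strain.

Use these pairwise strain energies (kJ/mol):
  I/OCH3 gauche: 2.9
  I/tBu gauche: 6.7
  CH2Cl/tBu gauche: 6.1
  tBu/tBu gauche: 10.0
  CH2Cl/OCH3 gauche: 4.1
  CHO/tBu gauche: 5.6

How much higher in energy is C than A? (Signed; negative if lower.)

-4.7 kJ/mol

C (staggered): CH2Cl(0°)/tBu(300°) gauche 6.1; I(120°)/OCH3(180°) gauche 2.9 → 9.0 kJ/mol.
A (staggered): CH2Cl(0°)/OCH3(60°) gauche 4.1; I(120°)/OCH3(60°) gauche 2.9; I(120°)/tBu(180°) gauche 6.7 → 13.7 kJ/mol.
E(C) − E(A) = 9.0 − 13.7 = -4.7 kJ/mol.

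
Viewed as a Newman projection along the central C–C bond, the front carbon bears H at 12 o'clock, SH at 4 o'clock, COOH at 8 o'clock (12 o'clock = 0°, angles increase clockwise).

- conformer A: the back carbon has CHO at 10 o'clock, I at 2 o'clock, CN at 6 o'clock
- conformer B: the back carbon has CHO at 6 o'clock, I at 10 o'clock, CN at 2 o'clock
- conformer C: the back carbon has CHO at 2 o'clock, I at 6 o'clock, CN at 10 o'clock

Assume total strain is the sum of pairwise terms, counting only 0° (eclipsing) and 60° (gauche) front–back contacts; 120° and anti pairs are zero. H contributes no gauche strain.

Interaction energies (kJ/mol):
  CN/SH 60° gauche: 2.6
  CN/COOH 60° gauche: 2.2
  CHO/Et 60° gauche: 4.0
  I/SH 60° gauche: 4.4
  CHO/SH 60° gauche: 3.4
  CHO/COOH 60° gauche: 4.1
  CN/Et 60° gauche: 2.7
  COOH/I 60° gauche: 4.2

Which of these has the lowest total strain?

A (staggered): SH–I gauche, SH–CN gauche, COOH–CHO gauche, COOH–CN gauche; 4.4 + 2.6 + 4.1 + 2.2 = 13.3 kJ/mol.
B (staggered): SH–CHO gauche, SH–CN gauche, COOH–CHO gauche, COOH–I gauche; 3.4 + 2.6 + 4.1 + 4.2 = 14.3 kJ/mol.
C (staggered): SH–CHO gauche, SH–I gauche, COOH–I gauche, COOH–CN gauche; 3.4 + 4.4 + 4.2 + 2.2 = 14.2 kJ/mol.
A has the lowest total (13.3 kJ/mol).

A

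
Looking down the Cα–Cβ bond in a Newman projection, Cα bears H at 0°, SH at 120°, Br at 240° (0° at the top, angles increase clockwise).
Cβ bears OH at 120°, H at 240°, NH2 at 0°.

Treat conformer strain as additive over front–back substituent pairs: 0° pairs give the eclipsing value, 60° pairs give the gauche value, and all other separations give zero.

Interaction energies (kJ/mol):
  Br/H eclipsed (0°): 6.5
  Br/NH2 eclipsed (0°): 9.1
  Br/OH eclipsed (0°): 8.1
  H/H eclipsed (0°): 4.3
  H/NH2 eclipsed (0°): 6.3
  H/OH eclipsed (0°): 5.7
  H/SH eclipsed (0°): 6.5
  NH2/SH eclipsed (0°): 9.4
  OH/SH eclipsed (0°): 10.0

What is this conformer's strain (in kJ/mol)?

22.8 kJ/mol

This conformer (eclipsed): H–NH2 eclipsed, SH–OH eclipsed, Br–H eclipsed; 6.3 + 10.0 + 6.5 = 22.8 kJ/mol.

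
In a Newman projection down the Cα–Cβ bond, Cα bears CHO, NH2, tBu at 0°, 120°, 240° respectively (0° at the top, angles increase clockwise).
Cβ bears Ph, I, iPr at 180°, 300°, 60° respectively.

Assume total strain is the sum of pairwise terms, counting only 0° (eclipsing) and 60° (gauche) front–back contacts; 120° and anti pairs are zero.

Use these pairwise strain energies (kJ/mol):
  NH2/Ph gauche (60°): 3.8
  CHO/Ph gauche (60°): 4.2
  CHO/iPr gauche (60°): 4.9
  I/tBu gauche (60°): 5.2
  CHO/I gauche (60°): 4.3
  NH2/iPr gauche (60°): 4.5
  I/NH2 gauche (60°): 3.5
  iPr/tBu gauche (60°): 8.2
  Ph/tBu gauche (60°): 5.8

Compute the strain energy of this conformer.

28.5 kJ/mol

This conformer (staggered): CHO(0°)/I(300°) gauche 4.3; CHO(0°)/iPr(60°) gauche 4.9; NH2(120°)/Ph(180°) gauche 3.8; NH2(120°)/iPr(60°) gauche 4.5; tBu(240°)/Ph(180°) gauche 5.8; tBu(240°)/I(300°) gauche 5.2 → 28.5 kJ/mol.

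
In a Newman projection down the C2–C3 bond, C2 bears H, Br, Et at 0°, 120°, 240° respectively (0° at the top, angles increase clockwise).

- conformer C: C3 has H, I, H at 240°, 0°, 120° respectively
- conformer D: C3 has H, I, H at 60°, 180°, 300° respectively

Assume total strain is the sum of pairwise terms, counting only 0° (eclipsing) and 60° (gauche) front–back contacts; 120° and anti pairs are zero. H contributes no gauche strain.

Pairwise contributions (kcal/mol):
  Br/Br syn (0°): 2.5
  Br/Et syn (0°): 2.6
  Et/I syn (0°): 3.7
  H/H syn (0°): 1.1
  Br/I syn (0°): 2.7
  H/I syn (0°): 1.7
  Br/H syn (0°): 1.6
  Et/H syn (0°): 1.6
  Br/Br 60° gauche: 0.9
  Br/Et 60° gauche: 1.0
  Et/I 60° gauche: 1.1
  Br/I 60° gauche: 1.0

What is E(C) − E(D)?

C (eclipsed): H(0°)/I(0°) eclipsed 1.7; Br(120°)/H(120°) eclipsed 1.6; Et(240°)/H(240°) eclipsed 1.6 → 4.9 kcal/mol.
D (staggered): Br(120°)/I(180°) gauche 1.0; Et(240°)/I(180°) gauche 1.1 → 2.1 kcal/mol.
E(C) − E(D) = 4.9 − 2.1 = +2.8 kcal/mol.

+2.8 kcal/mol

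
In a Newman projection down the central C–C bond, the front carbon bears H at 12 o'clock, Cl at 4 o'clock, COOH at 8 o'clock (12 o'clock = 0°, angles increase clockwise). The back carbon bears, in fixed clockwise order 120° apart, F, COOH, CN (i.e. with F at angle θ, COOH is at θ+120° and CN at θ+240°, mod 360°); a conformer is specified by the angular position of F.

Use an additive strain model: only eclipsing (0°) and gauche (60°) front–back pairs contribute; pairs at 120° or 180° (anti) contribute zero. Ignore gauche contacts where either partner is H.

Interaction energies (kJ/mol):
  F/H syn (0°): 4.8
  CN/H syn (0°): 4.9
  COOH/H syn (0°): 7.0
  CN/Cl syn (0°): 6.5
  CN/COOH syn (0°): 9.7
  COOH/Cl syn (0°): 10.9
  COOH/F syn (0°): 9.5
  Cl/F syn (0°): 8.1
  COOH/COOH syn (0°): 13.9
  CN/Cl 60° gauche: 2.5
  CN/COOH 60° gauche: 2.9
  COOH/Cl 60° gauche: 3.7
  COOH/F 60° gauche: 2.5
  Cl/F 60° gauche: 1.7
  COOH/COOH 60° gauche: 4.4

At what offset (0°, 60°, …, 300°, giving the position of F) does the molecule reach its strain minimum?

180°

F at 0° (eclipsed): H(0°)/F(0°) eclipsed 4.8; Cl(120°)/COOH(120°) eclipsed 10.9; COOH(240°)/CN(240°) eclipsed 9.7 → 25.4 kJ/mol.
F at 60° (staggered): Cl(120°)/F(60°) gauche 1.7; Cl(120°)/COOH(180°) gauche 3.7; COOH(240°)/COOH(180°) gauche 4.4; COOH(240°)/CN(300°) gauche 2.9 → 12.7 kJ/mol.
F at 120° (eclipsed): H(0°)/CN(0°) eclipsed 4.9; Cl(120°)/F(120°) eclipsed 8.1; COOH(240°)/COOH(240°) eclipsed 13.9 → 26.9 kJ/mol.
F at 180° (staggered): Cl(120°)/F(180°) gauche 1.7; Cl(120°)/CN(60°) gauche 2.5; COOH(240°)/F(180°) gauche 2.5; COOH(240°)/COOH(300°) gauche 4.4 → 11.1 kJ/mol.
F at 240° (eclipsed): H(0°)/COOH(0°) eclipsed 7.0; Cl(120°)/CN(120°) eclipsed 6.5; COOH(240°)/F(240°) eclipsed 9.5 → 23.0 kJ/mol.
F at 300° (staggered): Cl(120°)/COOH(60°) gauche 3.7; Cl(120°)/CN(180°) gauche 2.5; COOH(240°)/F(300°) gauche 2.5; COOH(240°)/CN(180°) gauche 2.9 → 11.6 kJ/mol.
The minimum (11.1 kJ/mol) occurs with F at 180°.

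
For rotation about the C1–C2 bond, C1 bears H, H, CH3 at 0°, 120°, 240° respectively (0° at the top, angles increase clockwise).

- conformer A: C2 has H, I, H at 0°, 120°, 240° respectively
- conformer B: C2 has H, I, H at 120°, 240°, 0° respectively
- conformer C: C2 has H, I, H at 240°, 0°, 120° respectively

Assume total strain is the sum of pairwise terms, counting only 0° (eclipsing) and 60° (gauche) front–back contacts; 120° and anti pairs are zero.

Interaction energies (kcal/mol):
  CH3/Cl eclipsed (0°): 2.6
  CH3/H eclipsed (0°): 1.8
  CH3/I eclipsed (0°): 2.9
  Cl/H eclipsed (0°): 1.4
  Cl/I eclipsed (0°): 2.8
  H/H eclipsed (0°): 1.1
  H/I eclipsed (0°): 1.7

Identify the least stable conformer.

A (eclipsed): H–H eclipsed, H–I eclipsed, CH3–H eclipsed; 1.1 + 1.7 + 1.8 = 4.6 kcal/mol.
B (eclipsed): H–H eclipsed, H–H eclipsed, CH3–I eclipsed; 1.1 + 1.1 + 2.9 = 5.1 kcal/mol.
C (eclipsed): H–I eclipsed, H–H eclipsed, CH3–H eclipsed; 1.7 + 1.1 + 1.8 = 4.6 kcal/mol.
B has the highest total (5.1 kcal/mol).

B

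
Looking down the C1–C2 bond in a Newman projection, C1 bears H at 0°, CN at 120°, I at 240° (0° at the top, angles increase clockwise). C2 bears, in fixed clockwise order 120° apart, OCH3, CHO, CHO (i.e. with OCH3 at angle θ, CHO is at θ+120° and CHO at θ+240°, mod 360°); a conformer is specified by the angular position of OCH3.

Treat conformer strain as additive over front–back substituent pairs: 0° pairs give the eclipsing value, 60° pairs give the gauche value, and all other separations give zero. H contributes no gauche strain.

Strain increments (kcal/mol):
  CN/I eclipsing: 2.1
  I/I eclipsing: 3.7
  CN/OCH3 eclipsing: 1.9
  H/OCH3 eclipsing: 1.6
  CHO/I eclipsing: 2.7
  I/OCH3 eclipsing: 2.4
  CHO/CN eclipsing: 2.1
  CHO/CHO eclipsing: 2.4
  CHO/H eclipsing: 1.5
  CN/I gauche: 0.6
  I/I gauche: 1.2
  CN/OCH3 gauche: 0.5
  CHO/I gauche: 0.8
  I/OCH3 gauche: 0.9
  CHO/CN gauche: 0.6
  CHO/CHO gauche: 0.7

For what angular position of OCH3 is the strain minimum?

60°

OCH3 at 0° (eclipsed): H–OCH3 eclipsed, CN–CHO eclipsed, I–CHO eclipsed; 1.6 + 2.1 + 2.7 = 6.4 kcal/mol.
OCH3 at 60° (staggered): CN–OCH3 gauche, CN–CHO gauche, I–CHO gauche, I–CHO gauche; 0.5 + 0.6 + 0.8 + 0.8 = 2.7 kcal/mol.
OCH3 at 120° (eclipsed): H–CHO eclipsed, CN–OCH3 eclipsed, I–CHO eclipsed; 1.5 + 1.9 + 2.7 = 6.1 kcal/mol.
OCH3 at 180° (staggered): CN–OCH3 gauche, CN–CHO gauche, I–OCH3 gauche, I–CHO gauche; 0.5 + 0.6 + 0.9 + 0.8 = 2.8 kcal/mol.
OCH3 at 240° (eclipsed): H–CHO eclipsed, CN–CHO eclipsed, I–OCH3 eclipsed; 1.5 + 2.1 + 2.4 = 6.0 kcal/mol.
OCH3 at 300° (staggered): CN–CHO gauche, CN–CHO gauche, I–OCH3 gauche, I–CHO gauche; 0.6 + 0.6 + 0.9 + 0.8 = 2.9 kcal/mol.
The minimum (2.7 kcal/mol) occurs with OCH3 at 60°.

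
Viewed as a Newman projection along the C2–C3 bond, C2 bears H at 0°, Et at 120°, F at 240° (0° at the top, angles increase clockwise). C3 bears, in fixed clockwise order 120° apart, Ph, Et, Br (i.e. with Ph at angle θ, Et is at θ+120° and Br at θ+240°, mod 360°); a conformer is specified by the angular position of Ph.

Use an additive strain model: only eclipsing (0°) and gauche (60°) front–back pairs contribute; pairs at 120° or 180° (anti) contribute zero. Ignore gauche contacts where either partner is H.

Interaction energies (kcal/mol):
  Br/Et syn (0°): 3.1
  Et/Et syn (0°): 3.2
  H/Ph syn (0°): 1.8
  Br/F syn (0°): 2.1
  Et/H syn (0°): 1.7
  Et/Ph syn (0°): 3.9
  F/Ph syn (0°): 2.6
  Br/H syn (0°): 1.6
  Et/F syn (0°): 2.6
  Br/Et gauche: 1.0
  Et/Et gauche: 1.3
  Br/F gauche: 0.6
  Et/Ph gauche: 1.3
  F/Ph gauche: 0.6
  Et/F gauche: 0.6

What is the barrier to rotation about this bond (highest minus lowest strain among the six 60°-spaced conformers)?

4.6 kcal/mol

Ph at 0° (eclipsed): H–Ph eclipsed, Et–Et eclipsed, F–Br eclipsed; 1.8 + 3.2 + 2.1 = 7.1 kcal/mol.
Ph at 60° (staggered): Et–Ph gauche, Et–Et gauche, F–Et gauche, F–Br gauche; 1.3 + 1.3 + 0.6 + 0.6 = 3.8 kcal/mol.
Ph at 120° (eclipsed): H–Br eclipsed, Et–Ph eclipsed, F–Et eclipsed; 1.6 + 3.9 + 2.6 = 8.1 kcal/mol.
Ph at 180° (staggered): Et–Ph gauche, Et–Br gauche, F–Ph gauche, F–Et gauche; 1.3 + 1.0 + 0.6 + 0.6 = 3.5 kcal/mol.
Ph at 240° (eclipsed): H–Et eclipsed, Et–Br eclipsed, F–Ph eclipsed; 1.7 + 3.1 + 2.6 = 7.4 kcal/mol.
Ph at 300° (staggered): Et–Et gauche, Et–Br gauche, F–Ph gauche, F–Br gauche; 1.3 + 1.0 + 0.6 + 0.6 = 3.5 kcal/mol.
Max at 120° (8.1 kcal/mol), min at 180° (3.5 kcal/mol); barrier = 4.6 kcal/mol.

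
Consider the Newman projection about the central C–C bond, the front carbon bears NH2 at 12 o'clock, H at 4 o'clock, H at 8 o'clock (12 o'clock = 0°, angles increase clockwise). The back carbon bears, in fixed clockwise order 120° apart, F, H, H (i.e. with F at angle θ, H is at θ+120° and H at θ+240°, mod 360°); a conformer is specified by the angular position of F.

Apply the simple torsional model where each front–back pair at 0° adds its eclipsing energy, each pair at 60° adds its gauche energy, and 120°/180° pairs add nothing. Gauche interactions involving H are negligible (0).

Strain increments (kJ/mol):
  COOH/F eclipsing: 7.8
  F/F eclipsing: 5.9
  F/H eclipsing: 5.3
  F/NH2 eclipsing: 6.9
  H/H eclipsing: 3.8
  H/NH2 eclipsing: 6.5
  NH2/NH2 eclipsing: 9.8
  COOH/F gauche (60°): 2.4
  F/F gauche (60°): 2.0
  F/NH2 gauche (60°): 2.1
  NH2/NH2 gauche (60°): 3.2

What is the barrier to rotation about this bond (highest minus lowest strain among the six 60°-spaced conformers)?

F at 0° (eclipsed): NH2(0°)/F(0°) eclipsed 6.9; H(120°)/H(120°) eclipsed 3.8; H(240°)/H(240°) eclipsed 3.8 → 14.5 kJ/mol.
F at 60° (staggered): NH2(0°)/F(60°) gauche 2.1 → 2.1 kJ/mol.
F at 120° (eclipsed): NH2(0°)/H(0°) eclipsed 6.5; H(120°)/F(120°) eclipsed 5.3; H(240°)/H(240°) eclipsed 3.8 → 15.6 kJ/mol.
F at 180° (staggered): no non-H gauche contacts → 0.0 kJ/mol.
F at 240° (eclipsed): NH2(0°)/H(0°) eclipsed 6.5; H(120°)/H(120°) eclipsed 3.8; H(240°)/F(240°) eclipsed 5.3 → 15.6 kJ/mol.
F at 300° (staggered): NH2(0°)/F(300°) gauche 2.1 → 2.1 kJ/mol.
Max at 120° (15.6 kJ/mol), min at 180° (0.0 kJ/mol); barrier = 15.6 kJ/mol.

15.6 kJ/mol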